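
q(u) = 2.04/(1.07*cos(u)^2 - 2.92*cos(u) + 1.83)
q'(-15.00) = 0.28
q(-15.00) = 0.44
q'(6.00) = 3026.90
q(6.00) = 159.82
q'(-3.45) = -0.10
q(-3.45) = 0.37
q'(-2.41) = 0.29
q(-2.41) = 0.44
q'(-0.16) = 2697.46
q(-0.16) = -206.84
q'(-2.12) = 0.53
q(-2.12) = 0.56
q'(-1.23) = 4.47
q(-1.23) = 2.10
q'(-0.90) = 13.85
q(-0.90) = 4.76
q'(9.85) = 0.14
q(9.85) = 0.38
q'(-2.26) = 0.40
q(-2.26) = 0.50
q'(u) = 2.04*(2.14*sin(u)*cos(u) - 2.92*sin(u))/(1.07*cos(u)^2 - 2.92*cos(u) + 1.83)^2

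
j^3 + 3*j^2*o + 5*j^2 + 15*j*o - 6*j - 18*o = (j - 1)*(j + 6)*(j + 3*o)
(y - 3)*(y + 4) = y^2 + y - 12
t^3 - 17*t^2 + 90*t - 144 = (t - 8)*(t - 6)*(t - 3)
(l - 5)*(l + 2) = l^2 - 3*l - 10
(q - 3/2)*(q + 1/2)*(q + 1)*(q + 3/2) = q^4 + 3*q^3/2 - 7*q^2/4 - 27*q/8 - 9/8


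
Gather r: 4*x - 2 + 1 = 4*x - 1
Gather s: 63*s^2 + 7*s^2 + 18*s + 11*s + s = 70*s^2 + 30*s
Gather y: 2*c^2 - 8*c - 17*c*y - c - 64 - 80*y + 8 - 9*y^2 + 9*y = 2*c^2 - 9*c - 9*y^2 + y*(-17*c - 71) - 56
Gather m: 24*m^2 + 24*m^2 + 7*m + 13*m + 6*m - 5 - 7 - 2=48*m^2 + 26*m - 14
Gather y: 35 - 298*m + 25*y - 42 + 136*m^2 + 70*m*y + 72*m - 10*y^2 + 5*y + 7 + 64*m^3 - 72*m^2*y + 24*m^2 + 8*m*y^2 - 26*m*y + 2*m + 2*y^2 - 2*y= 64*m^3 + 160*m^2 - 224*m + y^2*(8*m - 8) + y*(-72*m^2 + 44*m + 28)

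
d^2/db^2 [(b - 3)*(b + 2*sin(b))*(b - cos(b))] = -2*b^2*sin(b) + b^2*cos(b) + 10*b*sin(b) + 4*b*sin(2*b) + 5*b*cos(b) + 6*b - 2*sin(b) - 12*sin(2*b) - 14*cos(b) - 4*cos(2*b) - 6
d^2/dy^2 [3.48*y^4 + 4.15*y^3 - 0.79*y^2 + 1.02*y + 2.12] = 41.76*y^2 + 24.9*y - 1.58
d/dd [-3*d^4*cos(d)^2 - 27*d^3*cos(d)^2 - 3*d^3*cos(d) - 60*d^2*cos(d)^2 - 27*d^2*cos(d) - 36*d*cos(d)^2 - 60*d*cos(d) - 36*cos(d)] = 3*d^4*sin(2*d) + 3*d^3*sin(d) + 27*d^3*sin(2*d) - 12*d^3*cos(d)^2 + 27*d^2*sin(d) + 60*d^2*sin(2*d) - 81*d^2*cos(d)^2 - 9*d^2*cos(d) + 60*d*sin(d) + 36*d*sin(2*d) - 120*d*cos(d)^2 - 54*d*cos(d) + 36*sin(d) - 36*cos(d)^2 - 60*cos(d)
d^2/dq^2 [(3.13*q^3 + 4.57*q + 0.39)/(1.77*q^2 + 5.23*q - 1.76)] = (-2.8421709430404e-14*q^4 + 219.365012*q^3 - 165.535158*q^2 + 165.253326*q + 107.89699)/(5.545233*q^6 + 49.155201*q^5 + 128.702187*q^4 + 45.300691*q^3 - 127.975056*q^2 + 48.601344*q - 5.451776)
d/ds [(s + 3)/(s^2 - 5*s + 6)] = (s^2 - 5*s - (s + 3)*(2*s - 5) + 6)/(s^2 - 5*s + 6)^2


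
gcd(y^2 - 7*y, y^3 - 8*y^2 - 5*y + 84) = y - 7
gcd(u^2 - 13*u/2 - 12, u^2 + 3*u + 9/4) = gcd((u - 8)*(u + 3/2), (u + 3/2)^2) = u + 3/2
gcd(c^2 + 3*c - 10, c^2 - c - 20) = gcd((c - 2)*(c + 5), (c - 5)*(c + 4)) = 1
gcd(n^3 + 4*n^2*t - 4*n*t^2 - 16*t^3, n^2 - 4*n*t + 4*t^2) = -n + 2*t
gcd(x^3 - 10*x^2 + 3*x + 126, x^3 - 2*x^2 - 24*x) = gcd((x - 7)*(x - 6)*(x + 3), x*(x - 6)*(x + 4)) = x - 6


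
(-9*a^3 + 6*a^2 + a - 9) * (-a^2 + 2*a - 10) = 9*a^5 - 24*a^4 + 101*a^3 - 49*a^2 - 28*a + 90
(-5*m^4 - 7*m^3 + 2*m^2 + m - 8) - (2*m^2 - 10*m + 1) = -5*m^4 - 7*m^3 + 11*m - 9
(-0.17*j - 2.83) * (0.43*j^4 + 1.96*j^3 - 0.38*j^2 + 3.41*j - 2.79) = -0.0731*j^5 - 1.5501*j^4 - 5.4822*j^3 + 0.4957*j^2 - 9.176*j + 7.8957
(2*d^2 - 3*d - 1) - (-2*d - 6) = 2*d^2 - d + 5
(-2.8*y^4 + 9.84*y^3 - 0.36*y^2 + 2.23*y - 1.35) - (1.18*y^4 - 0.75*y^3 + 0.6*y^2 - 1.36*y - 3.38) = -3.98*y^4 + 10.59*y^3 - 0.96*y^2 + 3.59*y + 2.03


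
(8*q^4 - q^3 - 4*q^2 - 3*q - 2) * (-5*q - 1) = -40*q^5 - 3*q^4 + 21*q^3 + 19*q^2 + 13*q + 2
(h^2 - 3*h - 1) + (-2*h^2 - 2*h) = -h^2 - 5*h - 1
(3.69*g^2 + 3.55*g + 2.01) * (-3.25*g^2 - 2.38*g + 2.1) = -11.9925*g^4 - 20.3197*g^3 - 7.2325*g^2 + 2.6712*g + 4.221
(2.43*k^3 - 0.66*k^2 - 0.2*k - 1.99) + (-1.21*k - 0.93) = 2.43*k^3 - 0.66*k^2 - 1.41*k - 2.92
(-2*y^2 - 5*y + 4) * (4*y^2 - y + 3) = -8*y^4 - 18*y^3 + 15*y^2 - 19*y + 12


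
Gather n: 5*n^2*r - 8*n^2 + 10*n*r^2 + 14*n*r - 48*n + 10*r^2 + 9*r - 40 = n^2*(5*r - 8) + n*(10*r^2 + 14*r - 48) + 10*r^2 + 9*r - 40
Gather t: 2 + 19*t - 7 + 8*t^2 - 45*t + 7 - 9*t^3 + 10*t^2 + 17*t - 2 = -9*t^3 + 18*t^2 - 9*t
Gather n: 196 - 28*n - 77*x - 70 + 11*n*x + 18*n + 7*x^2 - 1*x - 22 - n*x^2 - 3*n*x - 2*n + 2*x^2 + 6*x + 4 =n*(-x^2 + 8*x - 12) + 9*x^2 - 72*x + 108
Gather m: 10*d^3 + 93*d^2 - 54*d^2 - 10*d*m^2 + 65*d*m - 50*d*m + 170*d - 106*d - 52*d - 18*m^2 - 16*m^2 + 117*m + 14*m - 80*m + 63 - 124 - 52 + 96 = 10*d^3 + 39*d^2 + 12*d + m^2*(-10*d - 34) + m*(15*d + 51) - 17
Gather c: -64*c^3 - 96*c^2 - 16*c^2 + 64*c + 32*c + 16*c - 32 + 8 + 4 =-64*c^3 - 112*c^2 + 112*c - 20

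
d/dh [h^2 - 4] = 2*h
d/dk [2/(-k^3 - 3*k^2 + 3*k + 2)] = 6*(k^2 + 2*k - 1)/(k^3 + 3*k^2 - 3*k - 2)^2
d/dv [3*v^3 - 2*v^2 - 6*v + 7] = 9*v^2 - 4*v - 6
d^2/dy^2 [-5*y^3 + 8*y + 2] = -30*y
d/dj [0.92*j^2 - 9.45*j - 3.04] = 1.84*j - 9.45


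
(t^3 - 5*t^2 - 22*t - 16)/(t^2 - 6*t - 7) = (t^2 - 6*t - 16)/(t - 7)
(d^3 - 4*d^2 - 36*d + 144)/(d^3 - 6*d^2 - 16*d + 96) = (d + 6)/(d + 4)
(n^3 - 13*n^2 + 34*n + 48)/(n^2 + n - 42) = (n^2 - 7*n - 8)/(n + 7)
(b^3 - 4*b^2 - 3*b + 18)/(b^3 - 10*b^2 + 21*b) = (b^2 - b - 6)/(b*(b - 7))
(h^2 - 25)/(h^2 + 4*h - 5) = (h - 5)/(h - 1)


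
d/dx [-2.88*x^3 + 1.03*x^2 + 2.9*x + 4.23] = -8.64*x^2 + 2.06*x + 2.9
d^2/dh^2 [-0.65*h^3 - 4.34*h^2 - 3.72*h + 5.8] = -3.9*h - 8.68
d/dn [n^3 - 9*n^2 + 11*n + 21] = 3*n^2 - 18*n + 11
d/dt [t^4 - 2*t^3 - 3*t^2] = 2*t*(2*t^2 - 3*t - 3)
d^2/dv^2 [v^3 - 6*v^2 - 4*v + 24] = 6*v - 12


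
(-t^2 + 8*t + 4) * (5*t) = -5*t^3 + 40*t^2 + 20*t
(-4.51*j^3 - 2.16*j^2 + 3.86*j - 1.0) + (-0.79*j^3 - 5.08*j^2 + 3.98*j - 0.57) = -5.3*j^3 - 7.24*j^2 + 7.84*j - 1.57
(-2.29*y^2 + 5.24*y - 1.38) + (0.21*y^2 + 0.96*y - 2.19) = -2.08*y^2 + 6.2*y - 3.57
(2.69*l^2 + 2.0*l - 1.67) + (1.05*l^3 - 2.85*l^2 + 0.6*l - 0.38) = 1.05*l^3 - 0.16*l^2 + 2.6*l - 2.05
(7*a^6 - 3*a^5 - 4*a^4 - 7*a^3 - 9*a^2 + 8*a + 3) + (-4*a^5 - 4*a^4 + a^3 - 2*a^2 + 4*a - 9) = 7*a^6 - 7*a^5 - 8*a^4 - 6*a^3 - 11*a^2 + 12*a - 6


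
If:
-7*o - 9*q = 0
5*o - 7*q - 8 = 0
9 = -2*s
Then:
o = 36/47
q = -28/47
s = -9/2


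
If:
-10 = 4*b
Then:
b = -5/2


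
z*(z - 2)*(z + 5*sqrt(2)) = z^3 - 2*z^2 + 5*sqrt(2)*z^2 - 10*sqrt(2)*z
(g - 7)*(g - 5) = g^2 - 12*g + 35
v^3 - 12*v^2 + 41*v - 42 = (v - 7)*(v - 3)*(v - 2)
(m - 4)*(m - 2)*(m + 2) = m^3 - 4*m^2 - 4*m + 16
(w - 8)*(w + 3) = w^2 - 5*w - 24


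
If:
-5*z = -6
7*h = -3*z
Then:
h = -18/35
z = 6/5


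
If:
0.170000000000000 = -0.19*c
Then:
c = -0.89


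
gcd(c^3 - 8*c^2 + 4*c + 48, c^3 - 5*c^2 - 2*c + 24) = c^2 - 2*c - 8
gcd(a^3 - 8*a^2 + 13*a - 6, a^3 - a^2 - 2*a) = 1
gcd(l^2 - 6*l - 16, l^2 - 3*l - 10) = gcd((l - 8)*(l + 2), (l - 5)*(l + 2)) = l + 2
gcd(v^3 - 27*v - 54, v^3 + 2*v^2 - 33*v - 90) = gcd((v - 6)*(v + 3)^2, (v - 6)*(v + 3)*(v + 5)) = v^2 - 3*v - 18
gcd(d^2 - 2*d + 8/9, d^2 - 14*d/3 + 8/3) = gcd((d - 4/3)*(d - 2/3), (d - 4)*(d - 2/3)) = d - 2/3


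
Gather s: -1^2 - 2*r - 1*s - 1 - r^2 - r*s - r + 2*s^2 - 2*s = -r^2 - 3*r + 2*s^2 + s*(-r - 3) - 2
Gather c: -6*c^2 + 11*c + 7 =-6*c^2 + 11*c + 7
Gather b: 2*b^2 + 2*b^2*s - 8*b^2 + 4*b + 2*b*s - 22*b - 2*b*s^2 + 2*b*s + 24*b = b^2*(2*s - 6) + b*(-2*s^2 + 4*s + 6)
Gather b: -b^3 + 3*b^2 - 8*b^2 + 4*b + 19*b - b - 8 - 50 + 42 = -b^3 - 5*b^2 + 22*b - 16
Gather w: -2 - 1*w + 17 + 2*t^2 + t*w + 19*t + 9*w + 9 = 2*t^2 + 19*t + w*(t + 8) + 24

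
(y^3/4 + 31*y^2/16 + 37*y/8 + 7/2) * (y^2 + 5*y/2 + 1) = y^5/4 + 41*y^4/16 + 311*y^3/32 + 17*y^2 + 107*y/8 + 7/2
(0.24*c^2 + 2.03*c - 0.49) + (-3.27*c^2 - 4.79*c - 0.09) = -3.03*c^2 - 2.76*c - 0.58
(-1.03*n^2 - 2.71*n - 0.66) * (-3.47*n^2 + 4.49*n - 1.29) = 3.5741*n^4 + 4.779*n^3 - 8.549*n^2 + 0.5325*n + 0.8514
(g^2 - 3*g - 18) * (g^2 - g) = g^4 - 4*g^3 - 15*g^2 + 18*g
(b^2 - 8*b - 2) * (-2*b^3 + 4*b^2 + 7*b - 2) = -2*b^5 + 20*b^4 - 21*b^3 - 66*b^2 + 2*b + 4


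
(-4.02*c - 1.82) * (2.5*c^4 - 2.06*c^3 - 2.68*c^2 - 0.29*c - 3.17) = -10.05*c^5 + 3.7312*c^4 + 14.5228*c^3 + 6.0434*c^2 + 13.2712*c + 5.7694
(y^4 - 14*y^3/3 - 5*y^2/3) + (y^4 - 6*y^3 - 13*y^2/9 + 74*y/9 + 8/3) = 2*y^4 - 32*y^3/3 - 28*y^2/9 + 74*y/9 + 8/3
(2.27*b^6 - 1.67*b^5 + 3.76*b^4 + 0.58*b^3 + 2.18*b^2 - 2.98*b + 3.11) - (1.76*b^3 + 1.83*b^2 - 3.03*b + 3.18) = 2.27*b^6 - 1.67*b^5 + 3.76*b^4 - 1.18*b^3 + 0.35*b^2 + 0.0499999999999998*b - 0.0700000000000003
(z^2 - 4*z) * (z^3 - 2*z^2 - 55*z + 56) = z^5 - 6*z^4 - 47*z^3 + 276*z^2 - 224*z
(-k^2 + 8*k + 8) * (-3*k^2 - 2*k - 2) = 3*k^4 - 22*k^3 - 38*k^2 - 32*k - 16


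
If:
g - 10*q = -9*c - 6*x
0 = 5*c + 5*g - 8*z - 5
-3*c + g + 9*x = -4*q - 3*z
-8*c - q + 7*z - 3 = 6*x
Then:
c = 469*z/440 - 87/352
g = 47*z/88 + 439/352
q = 43*z/55 - 2/11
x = -127*z/330 - 37/264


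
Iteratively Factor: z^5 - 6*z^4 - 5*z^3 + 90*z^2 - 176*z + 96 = (z - 2)*(z^4 - 4*z^3 - 13*z^2 + 64*z - 48) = (z - 2)*(z + 4)*(z^3 - 8*z^2 + 19*z - 12) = (z - 3)*(z - 2)*(z + 4)*(z^2 - 5*z + 4) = (z - 3)*(z - 2)*(z - 1)*(z + 4)*(z - 4)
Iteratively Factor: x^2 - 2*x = (x - 2)*(x)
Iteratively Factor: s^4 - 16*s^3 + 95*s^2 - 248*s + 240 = (s - 5)*(s^3 - 11*s^2 + 40*s - 48) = (s - 5)*(s - 4)*(s^2 - 7*s + 12) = (s - 5)*(s - 4)^2*(s - 3)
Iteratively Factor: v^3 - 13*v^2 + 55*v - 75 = (v - 5)*(v^2 - 8*v + 15) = (v - 5)*(v - 3)*(v - 5)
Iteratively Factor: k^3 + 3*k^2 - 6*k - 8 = (k - 2)*(k^2 + 5*k + 4) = (k - 2)*(k + 4)*(k + 1)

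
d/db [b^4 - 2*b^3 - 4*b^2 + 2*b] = 4*b^3 - 6*b^2 - 8*b + 2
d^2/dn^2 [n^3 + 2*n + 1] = 6*n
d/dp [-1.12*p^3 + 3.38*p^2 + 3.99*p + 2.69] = -3.36*p^2 + 6.76*p + 3.99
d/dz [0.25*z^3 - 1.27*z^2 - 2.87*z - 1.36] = 0.75*z^2 - 2.54*z - 2.87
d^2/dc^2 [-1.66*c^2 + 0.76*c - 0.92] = -3.32000000000000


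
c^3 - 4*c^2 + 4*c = c*(c - 2)^2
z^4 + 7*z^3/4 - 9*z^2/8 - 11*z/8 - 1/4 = (z - 1)*(z + 1/4)*(z + 1/2)*(z + 2)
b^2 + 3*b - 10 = (b - 2)*(b + 5)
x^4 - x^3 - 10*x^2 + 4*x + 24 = (x - 3)*(x - 2)*(x + 2)^2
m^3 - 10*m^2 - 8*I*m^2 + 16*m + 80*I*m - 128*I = (m - 8)*(m - 2)*(m - 8*I)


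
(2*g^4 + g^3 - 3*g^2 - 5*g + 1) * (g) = 2*g^5 + g^4 - 3*g^3 - 5*g^2 + g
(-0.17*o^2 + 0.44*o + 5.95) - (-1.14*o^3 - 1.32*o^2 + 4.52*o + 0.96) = 1.14*o^3 + 1.15*o^2 - 4.08*o + 4.99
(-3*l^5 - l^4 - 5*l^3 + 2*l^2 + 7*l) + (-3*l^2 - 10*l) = -3*l^5 - l^4 - 5*l^3 - l^2 - 3*l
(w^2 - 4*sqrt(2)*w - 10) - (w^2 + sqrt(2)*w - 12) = -5*sqrt(2)*w + 2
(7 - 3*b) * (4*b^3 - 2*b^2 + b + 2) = -12*b^4 + 34*b^3 - 17*b^2 + b + 14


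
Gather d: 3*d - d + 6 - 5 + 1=2*d + 2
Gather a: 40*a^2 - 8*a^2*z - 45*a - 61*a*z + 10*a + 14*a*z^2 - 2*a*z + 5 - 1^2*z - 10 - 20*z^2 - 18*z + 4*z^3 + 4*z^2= a^2*(40 - 8*z) + a*(14*z^2 - 63*z - 35) + 4*z^3 - 16*z^2 - 19*z - 5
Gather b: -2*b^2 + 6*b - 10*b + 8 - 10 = -2*b^2 - 4*b - 2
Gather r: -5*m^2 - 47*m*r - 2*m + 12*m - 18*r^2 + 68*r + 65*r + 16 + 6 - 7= -5*m^2 + 10*m - 18*r^2 + r*(133 - 47*m) + 15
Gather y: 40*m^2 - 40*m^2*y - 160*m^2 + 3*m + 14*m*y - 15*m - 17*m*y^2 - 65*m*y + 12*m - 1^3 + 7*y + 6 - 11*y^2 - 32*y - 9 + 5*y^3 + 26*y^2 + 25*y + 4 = -120*m^2 + 5*y^3 + y^2*(15 - 17*m) + y*(-40*m^2 - 51*m)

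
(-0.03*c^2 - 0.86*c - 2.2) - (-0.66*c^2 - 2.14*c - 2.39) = 0.63*c^2 + 1.28*c + 0.19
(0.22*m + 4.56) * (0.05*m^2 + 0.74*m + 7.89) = 0.011*m^3 + 0.3908*m^2 + 5.1102*m + 35.9784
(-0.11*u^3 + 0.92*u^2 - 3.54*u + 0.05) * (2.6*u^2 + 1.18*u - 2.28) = -0.286*u^5 + 2.2622*u^4 - 7.8676*u^3 - 6.1448*u^2 + 8.1302*u - 0.114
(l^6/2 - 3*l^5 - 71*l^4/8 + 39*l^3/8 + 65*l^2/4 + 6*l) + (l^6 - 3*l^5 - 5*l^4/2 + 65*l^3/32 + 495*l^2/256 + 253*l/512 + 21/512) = 3*l^6/2 - 6*l^5 - 91*l^4/8 + 221*l^3/32 + 4655*l^2/256 + 3325*l/512 + 21/512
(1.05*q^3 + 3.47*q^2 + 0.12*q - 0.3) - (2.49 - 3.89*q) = 1.05*q^3 + 3.47*q^2 + 4.01*q - 2.79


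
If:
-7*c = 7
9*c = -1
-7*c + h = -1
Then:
No Solution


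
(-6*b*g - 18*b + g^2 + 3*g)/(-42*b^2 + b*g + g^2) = (g + 3)/(7*b + g)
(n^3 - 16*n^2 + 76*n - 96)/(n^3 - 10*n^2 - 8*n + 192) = (n - 2)/(n + 4)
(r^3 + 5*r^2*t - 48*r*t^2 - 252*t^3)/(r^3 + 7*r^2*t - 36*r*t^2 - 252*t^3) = (r^2 - r*t - 42*t^2)/(r^2 + r*t - 42*t^2)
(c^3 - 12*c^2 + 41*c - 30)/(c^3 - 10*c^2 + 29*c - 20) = (c - 6)/(c - 4)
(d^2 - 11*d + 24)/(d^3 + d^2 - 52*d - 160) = (d - 3)/(d^2 + 9*d + 20)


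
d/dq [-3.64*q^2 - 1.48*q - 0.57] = -7.28*q - 1.48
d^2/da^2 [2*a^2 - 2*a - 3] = 4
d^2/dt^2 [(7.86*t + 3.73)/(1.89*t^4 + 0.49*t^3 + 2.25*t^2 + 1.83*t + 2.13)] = (336.920472*t^7 + 382.944996*t^6 + 315.501606*t^5 + 185.141334*t^4 - 449.95266*t^3 - 145.26522*t^2 - 157.222656*t - 72.044244)/(6.751269*t^12 + 5.250987*t^11 + 25.473042*t^10 + 32.230828*t^9 + 63.319347*t^8 + 67.288032*t^7 + 98.365527*t^6 + 91.008144*t^5 + 92.138499*t^4 + 65.41938*t^3 + 52.023546*t^2 + 24.907581*t + 9.663597)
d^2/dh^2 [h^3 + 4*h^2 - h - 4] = 6*h + 8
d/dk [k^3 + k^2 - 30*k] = 3*k^2 + 2*k - 30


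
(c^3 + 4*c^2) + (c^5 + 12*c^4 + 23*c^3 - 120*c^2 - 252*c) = c^5 + 12*c^4 + 24*c^3 - 116*c^2 - 252*c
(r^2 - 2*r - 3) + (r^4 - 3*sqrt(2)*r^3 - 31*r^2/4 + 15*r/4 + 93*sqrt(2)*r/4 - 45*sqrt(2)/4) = r^4 - 3*sqrt(2)*r^3 - 27*r^2/4 + 7*r/4 + 93*sqrt(2)*r/4 - 45*sqrt(2)/4 - 3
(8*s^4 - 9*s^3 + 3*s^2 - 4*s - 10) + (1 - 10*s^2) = 8*s^4 - 9*s^3 - 7*s^2 - 4*s - 9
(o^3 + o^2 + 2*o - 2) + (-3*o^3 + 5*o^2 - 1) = -2*o^3 + 6*o^2 + 2*o - 3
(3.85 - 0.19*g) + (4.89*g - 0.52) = 4.7*g + 3.33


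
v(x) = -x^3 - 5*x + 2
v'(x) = -3*x^2 - 5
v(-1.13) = 9.09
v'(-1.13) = -8.83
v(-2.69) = 34.92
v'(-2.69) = -26.71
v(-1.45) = 12.30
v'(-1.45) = -11.31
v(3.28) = -49.69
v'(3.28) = -37.28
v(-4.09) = 90.87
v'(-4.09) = -55.18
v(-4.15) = 94.22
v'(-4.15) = -56.67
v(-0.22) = 3.11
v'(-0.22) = -5.15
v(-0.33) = 3.69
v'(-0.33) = -5.33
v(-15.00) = 3452.00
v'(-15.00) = -680.00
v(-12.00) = 1790.00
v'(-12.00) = -437.00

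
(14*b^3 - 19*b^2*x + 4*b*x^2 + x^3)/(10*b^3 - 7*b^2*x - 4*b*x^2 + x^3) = (-14*b^2 + 5*b*x + x^2)/(-10*b^2 - 3*b*x + x^2)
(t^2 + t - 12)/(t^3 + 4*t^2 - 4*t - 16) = (t - 3)/(t^2 - 4)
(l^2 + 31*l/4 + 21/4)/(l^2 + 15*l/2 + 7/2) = (4*l + 3)/(2*(2*l + 1))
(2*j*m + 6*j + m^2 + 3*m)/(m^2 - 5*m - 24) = (2*j + m)/(m - 8)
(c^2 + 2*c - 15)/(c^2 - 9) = (c + 5)/(c + 3)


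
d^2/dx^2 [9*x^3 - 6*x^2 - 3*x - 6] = 54*x - 12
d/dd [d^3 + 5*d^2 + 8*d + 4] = 3*d^2 + 10*d + 8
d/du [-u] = -1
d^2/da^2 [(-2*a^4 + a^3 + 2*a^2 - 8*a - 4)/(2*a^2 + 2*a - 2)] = (-2*a^6 - 6*a^5 + 8*a^3 - 21*a^2 - 33*a - 14)/(a^6 + 3*a^5 - 5*a^3 + 3*a - 1)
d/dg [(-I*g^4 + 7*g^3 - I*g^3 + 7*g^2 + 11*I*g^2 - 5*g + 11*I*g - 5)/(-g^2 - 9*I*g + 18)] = (2*I*g^5 + g^4*(-34 + I) + g^3*(-18 - 198*I) + g^2*(472 - 106*I) + g*(242 + 396*I) - 90 + 153*I)/(g^4 + 18*I*g^3 - 117*g^2 - 324*I*g + 324)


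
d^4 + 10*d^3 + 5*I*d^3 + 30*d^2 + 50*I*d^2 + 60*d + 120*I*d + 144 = (d + 4)*(d + 6)*(d - I)*(d + 6*I)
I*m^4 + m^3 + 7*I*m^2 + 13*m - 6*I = (m - 2*I)*(m - I)*(m + 3*I)*(I*m + 1)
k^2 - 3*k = k*(k - 3)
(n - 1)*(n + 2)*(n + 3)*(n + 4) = n^4 + 8*n^3 + 17*n^2 - 2*n - 24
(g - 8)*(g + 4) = g^2 - 4*g - 32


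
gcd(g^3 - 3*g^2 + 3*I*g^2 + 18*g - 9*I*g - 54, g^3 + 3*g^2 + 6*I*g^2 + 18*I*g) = g + 6*I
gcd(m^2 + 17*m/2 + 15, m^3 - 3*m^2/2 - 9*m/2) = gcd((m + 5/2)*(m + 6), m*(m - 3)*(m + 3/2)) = 1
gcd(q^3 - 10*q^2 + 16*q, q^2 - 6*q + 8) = q - 2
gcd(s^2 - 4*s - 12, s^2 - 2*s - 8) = s + 2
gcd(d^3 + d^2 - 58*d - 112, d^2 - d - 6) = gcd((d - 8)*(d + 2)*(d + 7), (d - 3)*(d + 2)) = d + 2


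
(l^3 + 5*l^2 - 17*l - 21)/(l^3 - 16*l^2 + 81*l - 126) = (l^2 + 8*l + 7)/(l^2 - 13*l + 42)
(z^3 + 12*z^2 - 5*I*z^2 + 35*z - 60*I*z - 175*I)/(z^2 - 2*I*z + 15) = (z^2 + 12*z + 35)/(z + 3*I)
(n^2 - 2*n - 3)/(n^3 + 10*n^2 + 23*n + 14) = (n - 3)/(n^2 + 9*n + 14)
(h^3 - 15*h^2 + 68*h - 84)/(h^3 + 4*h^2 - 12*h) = (h^2 - 13*h + 42)/(h*(h + 6))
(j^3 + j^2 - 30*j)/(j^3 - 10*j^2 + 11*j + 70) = j*(j + 6)/(j^2 - 5*j - 14)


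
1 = 1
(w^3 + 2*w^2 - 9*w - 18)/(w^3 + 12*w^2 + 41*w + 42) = (w - 3)/(w + 7)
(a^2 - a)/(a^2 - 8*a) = (a - 1)/(a - 8)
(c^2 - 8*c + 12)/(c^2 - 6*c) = (c - 2)/c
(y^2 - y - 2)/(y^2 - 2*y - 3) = (y - 2)/(y - 3)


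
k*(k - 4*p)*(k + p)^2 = k^4 - 2*k^3*p - 7*k^2*p^2 - 4*k*p^3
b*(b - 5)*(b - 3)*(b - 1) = b^4 - 9*b^3 + 23*b^2 - 15*b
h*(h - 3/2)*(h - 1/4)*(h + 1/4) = h^4 - 3*h^3/2 - h^2/16 + 3*h/32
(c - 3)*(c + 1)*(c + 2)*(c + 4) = c^4 + 4*c^3 - 7*c^2 - 34*c - 24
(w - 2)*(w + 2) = w^2 - 4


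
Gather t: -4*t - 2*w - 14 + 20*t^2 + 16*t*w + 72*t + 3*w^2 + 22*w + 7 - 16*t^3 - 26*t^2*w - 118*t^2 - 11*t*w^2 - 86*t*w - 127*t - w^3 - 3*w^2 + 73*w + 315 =-16*t^3 + t^2*(-26*w - 98) + t*(-11*w^2 - 70*w - 59) - w^3 + 93*w + 308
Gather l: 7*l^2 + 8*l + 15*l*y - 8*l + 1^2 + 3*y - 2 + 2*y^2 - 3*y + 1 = 7*l^2 + 15*l*y + 2*y^2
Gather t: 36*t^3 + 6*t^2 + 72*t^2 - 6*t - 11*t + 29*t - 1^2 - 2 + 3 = 36*t^3 + 78*t^2 + 12*t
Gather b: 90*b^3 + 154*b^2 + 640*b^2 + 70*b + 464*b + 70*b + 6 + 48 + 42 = 90*b^3 + 794*b^2 + 604*b + 96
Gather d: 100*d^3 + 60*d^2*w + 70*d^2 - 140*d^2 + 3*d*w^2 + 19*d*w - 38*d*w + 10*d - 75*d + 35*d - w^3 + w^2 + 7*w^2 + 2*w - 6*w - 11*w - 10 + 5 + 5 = 100*d^3 + d^2*(60*w - 70) + d*(3*w^2 - 19*w - 30) - w^3 + 8*w^2 - 15*w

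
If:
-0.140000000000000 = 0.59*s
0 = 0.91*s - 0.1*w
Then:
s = -0.24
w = -2.16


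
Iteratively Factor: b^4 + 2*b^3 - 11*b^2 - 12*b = (b + 1)*(b^3 + b^2 - 12*b) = b*(b + 1)*(b^2 + b - 12) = b*(b - 3)*(b + 1)*(b + 4)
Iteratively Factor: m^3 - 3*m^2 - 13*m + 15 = (m - 5)*(m^2 + 2*m - 3) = (m - 5)*(m + 3)*(m - 1)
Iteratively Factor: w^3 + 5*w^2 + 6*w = (w)*(w^2 + 5*w + 6) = w*(w + 3)*(w + 2)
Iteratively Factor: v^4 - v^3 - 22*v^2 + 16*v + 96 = (v - 4)*(v^3 + 3*v^2 - 10*v - 24) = (v - 4)*(v + 2)*(v^2 + v - 12) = (v - 4)*(v - 3)*(v + 2)*(v + 4)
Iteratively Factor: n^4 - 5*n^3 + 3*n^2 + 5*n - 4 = (n - 4)*(n^3 - n^2 - n + 1) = (n - 4)*(n - 1)*(n^2 - 1) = (n - 4)*(n - 1)^2*(n + 1)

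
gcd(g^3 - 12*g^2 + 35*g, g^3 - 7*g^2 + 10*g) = g^2 - 5*g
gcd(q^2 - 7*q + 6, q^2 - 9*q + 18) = q - 6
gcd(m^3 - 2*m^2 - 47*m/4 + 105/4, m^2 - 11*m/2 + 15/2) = m^2 - 11*m/2 + 15/2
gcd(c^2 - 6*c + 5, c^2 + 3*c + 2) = 1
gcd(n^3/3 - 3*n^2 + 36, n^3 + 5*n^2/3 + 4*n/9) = 1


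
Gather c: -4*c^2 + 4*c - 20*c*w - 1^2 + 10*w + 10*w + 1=-4*c^2 + c*(4 - 20*w) + 20*w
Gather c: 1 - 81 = -80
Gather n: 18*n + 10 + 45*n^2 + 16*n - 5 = 45*n^2 + 34*n + 5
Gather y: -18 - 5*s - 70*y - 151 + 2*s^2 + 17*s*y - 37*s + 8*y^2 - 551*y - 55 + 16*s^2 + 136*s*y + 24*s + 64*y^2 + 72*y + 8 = 18*s^2 - 18*s + 72*y^2 + y*(153*s - 549) - 216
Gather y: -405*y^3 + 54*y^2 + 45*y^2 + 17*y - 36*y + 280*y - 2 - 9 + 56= -405*y^3 + 99*y^2 + 261*y + 45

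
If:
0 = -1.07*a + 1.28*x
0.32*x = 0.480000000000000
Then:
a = 1.79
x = 1.50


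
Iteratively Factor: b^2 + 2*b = (b + 2)*(b)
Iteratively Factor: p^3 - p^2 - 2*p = (p)*(p^2 - p - 2) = p*(p - 2)*(p + 1)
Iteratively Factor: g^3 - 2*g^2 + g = (g)*(g^2 - 2*g + 1) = g*(g - 1)*(g - 1)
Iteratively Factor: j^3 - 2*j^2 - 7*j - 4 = (j + 1)*(j^2 - 3*j - 4) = (j - 4)*(j + 1)*(j + 1)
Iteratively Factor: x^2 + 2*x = (x)*(x + 2)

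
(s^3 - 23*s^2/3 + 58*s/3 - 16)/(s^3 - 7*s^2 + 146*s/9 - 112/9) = 3*(s - 3)/(3*s - 7)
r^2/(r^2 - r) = r/(r - 1)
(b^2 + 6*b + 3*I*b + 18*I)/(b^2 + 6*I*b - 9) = (b + 6)/(b + 3*I)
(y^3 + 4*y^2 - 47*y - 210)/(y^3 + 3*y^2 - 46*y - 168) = (y + 5)/(y + 4)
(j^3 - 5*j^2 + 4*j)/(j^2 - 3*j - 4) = j*(j - 1)/(j + 1)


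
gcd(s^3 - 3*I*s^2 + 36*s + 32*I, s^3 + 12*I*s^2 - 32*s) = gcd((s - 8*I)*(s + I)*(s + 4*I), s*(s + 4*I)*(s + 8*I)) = s + 4*I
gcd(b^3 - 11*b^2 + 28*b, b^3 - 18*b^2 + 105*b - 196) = b^2 - 11*b + 28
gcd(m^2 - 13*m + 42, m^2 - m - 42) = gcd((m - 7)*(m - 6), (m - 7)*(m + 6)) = m - 7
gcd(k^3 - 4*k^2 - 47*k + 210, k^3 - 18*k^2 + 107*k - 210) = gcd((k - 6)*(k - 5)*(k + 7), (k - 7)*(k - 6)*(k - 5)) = k^2 - 11*k + 30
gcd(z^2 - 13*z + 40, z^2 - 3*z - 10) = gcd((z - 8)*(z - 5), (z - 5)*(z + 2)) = z - 5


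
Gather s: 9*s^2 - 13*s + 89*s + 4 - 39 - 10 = 9*s^2 + 76*s - 45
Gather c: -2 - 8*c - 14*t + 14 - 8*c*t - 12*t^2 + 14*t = c*(-8*t - 8) - 12*t^2 + 12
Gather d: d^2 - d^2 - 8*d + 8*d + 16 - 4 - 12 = 0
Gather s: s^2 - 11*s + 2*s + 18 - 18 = s^2 - 9*s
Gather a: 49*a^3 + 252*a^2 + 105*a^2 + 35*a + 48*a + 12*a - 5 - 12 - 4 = 49*a^3 + 357*a^2 + 95*a - 21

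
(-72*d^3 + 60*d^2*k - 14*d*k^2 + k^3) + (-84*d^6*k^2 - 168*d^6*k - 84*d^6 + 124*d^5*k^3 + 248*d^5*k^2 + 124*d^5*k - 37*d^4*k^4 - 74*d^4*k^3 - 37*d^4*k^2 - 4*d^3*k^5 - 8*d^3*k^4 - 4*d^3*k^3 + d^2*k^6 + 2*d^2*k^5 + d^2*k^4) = -84*d^6*k^2 - 168*d^6*k - 84*d^6 + 124*d^5*k^3 + 248*d^5*k^2 + 124*d^5*k - 37*d^4*k^4 - 74*d^4*k^3 - 37*d^4*k^2 - 4*d^3*k^5 - 8*d^3*k^4 - 4*d^3*k^3 - 72*d^3 + d^2*k^6 + 2*d^2*k^5 + d^2*k^4 + 60*d^2*k - 14*d*k^2 + k^3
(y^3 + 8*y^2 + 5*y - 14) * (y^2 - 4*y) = y^5 + 4*y^4 - 27*y^3 - 34*y^2 + 56*y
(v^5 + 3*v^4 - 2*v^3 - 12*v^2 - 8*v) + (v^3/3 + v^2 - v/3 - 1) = v^5 + 3*v^4 - 5*v^3/3 - 11*v^2 - 25*v/3 - 1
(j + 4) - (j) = 4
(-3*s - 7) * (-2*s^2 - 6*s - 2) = 6*s^3 + 32*s^2 + 48*s + 14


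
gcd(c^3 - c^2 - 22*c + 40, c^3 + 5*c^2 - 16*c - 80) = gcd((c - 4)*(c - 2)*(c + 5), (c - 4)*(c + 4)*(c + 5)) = c^2 + c - 20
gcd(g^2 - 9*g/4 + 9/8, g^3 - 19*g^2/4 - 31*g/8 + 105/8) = g - 3/2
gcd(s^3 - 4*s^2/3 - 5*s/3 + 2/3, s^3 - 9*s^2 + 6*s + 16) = s^2 - s - 2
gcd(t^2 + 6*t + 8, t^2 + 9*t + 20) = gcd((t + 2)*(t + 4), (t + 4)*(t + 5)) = t + 4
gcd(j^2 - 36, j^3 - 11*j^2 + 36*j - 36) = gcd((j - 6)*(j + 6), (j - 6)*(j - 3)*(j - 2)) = j - 6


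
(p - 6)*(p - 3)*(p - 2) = p^3 - 11*p^2 + 36*p - 36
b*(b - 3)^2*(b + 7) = b^4 + b^3 - 33*b^2 + 63*b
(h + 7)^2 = h^2 + 14*h + 49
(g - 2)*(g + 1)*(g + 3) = g^3 + 2*g^2 - 5*g - 6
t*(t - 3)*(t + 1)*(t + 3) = t^4 + t^3 - 9*t^2 - 9*t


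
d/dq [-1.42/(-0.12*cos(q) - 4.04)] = 0.1704*sin(q)/(0.12*cos(q) + 4.04)^2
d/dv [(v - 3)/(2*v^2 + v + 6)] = (2*v^2 + v - (v - 3)*(4*v + 1) + 6)/(2*v^2 + v + 6)^2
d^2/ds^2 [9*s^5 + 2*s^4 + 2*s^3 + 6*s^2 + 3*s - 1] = 180*s^3 + 24*s^2 + 12*s + 12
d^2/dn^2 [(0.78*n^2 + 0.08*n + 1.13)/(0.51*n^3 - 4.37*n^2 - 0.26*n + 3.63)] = (0.405756*n^6 + 0.124847999999993*n^5 + 3.07774800000001*n^4 - 59.206844*n^3 + 201.040014*n^2 + 2.76591*n + 56.710354)/(0.132651*n^9 - 3.409911*n^8 + 29.015379*n^7 - 77.144192*n^6 - 63.33324*n^5 + 204.190977*n^4 + 44.889517*n^3 - 172.012995*n^2 - 10.277982*n + 47.832147)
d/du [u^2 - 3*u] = 2*u - 3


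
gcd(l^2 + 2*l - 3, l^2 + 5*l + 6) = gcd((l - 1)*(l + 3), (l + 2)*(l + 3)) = l + 3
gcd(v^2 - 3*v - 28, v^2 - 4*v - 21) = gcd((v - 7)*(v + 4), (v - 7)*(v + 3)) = v - 7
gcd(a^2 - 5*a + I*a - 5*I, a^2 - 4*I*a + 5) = a + I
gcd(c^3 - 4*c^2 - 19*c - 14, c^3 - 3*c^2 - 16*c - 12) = c^2 + 3*c + 2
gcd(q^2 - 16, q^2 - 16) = q^2 - 16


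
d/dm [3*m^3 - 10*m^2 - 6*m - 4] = 9*m^2 - 20*m - 6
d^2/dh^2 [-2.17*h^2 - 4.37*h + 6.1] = -4.34000000000000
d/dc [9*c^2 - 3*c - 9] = 18*c - 3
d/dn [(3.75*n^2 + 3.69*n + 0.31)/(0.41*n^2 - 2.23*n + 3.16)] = (-9.8754*n^2 + 23.4458*n + 12.3517)/(0.1681*n^4 - 1.8286*n^3 + 7.5641*n^2 - 14.0936*n + 9.9856)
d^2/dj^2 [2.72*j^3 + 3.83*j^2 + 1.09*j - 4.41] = 16.32*j + 7.66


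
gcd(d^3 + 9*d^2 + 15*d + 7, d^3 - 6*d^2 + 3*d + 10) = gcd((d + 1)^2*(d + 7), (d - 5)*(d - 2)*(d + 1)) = d + 1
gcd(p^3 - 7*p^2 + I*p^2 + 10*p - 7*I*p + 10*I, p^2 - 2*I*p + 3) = p + I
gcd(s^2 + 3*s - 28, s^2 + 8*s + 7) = s + 7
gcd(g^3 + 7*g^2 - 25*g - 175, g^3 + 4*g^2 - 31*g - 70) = g^2 + 2*g - 35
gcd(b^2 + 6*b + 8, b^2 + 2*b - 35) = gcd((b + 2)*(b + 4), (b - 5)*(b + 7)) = 1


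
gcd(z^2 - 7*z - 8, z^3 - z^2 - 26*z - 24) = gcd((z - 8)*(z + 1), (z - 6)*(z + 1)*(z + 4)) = z + 1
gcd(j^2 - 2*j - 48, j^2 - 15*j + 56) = j - 8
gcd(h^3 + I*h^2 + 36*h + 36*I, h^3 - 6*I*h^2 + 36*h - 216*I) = h^2 + 36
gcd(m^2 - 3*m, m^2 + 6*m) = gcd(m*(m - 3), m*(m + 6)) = m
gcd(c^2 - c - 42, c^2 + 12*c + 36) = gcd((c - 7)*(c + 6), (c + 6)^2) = c + 6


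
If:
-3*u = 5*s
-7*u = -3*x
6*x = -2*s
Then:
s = 0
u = 0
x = 0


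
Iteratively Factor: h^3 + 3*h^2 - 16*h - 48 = (h - 4)*(h^2 + 7*h + 12) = (h - 4)*(h + 4)*(h + 3)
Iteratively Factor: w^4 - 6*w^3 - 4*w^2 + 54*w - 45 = (w - 3)*(w^3 - 3*w^2 - 13*w + 15) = (w - 3)*(w + 3)*(w^2 - 6*w + 5) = (w - 3)*(w - 1)*(w + 3)*(w - 5)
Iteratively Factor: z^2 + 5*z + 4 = (z + 4)*(z + 1)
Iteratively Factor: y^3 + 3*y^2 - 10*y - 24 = (y + 4)*(y^2 - y - 6) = (y - 3)*(y + 4)*(y + 2)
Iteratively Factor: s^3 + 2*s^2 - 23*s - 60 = (s - 5)*(s^2 + 7*s + 12) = (s - 5)*(s + 3)*(s + 4)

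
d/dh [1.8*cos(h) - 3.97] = -1.8*sin(h)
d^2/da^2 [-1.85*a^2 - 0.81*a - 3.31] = -3.70000000000000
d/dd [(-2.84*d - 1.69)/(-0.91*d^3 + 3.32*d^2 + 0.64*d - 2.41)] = (-5.1688*d^3 + 4.8151*d^2 + 11.2216*d + 7.926)/(0.8281*d^6 - 6.0424*d^5 + 9.8576*d^4 + 8.6358*d^3 - 15.5928*d^2 - 3.0848*d + 5.8081)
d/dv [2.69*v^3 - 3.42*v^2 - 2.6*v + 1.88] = 8.07*v^2 - 6.84*v - 2.6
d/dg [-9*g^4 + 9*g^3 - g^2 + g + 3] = -36*g^3 + 27*g^2 - 2*g + 1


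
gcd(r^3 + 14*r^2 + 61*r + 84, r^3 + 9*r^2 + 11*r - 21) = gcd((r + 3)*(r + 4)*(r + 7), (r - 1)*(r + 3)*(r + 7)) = r^2 + 10*r + 21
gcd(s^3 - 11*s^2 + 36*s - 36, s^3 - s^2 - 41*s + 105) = s - 3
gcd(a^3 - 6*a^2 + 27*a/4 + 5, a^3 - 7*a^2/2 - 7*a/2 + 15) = a - 5/2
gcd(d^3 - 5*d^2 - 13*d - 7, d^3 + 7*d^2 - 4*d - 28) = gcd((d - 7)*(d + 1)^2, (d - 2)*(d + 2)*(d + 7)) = 1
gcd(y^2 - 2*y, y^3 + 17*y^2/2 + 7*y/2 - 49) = y - 2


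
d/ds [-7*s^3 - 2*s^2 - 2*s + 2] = -21*s^2 - 4*s - 2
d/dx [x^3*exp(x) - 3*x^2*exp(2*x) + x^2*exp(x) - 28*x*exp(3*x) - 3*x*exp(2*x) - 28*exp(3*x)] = (x^3 - 6*x^2*exp(x) + 4*x^2 - 84*x*exp(2*x) - 12*x*exp(x) + 2*x - 112*exp(2*x) - 3*exp(x))*exp(x)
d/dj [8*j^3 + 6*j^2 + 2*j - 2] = 24*j^2 + 12*j + 2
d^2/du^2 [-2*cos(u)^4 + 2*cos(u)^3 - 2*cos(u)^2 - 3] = 32*sin(u)^4 - 48*sin(u)^2 - 3*cos(u)/2 - 9*cos(3*u)/2 + 12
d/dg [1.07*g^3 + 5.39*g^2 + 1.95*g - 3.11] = 3.21*g^2 + 10.78*g + 1.95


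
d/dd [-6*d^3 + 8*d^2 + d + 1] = -18*d^2 + 16*d + 1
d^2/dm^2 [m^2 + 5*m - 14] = 2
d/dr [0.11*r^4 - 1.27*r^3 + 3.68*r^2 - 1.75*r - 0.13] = 0.44*r^3 - 3.81*r^2 + 7.36*r - 1.75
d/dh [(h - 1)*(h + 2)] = 2*h + 1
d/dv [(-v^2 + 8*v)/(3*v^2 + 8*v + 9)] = 2*(-16*v^2 - 9*v + 36)/(9*v^4 + 48*v^3 + 118*v^2 + 144*v + 81)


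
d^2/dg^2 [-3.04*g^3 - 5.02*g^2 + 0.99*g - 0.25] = -18.24*g - 10.04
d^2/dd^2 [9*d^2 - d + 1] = 18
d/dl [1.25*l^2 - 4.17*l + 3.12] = 2.5*l - 4.17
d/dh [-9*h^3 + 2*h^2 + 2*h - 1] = -27*h^2 + 4*h + 2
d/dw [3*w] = 3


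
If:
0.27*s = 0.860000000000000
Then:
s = 3.19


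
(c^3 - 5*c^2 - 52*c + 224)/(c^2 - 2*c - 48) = (c^2 + 3*c - 28)/(c + 6)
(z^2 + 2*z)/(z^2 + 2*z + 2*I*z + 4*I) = z/(z + 2*I)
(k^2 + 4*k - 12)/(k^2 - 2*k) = (k + 6)/k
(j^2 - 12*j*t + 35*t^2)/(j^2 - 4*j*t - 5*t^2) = (j - 7*t)/(j + t)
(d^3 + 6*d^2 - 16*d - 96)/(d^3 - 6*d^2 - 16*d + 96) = (d + 6)/(d - 6)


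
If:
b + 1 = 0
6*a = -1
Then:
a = -1/6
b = -1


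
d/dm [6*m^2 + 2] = 12*m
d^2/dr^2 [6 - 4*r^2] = -8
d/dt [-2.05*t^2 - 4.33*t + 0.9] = -4.1*t - 4.33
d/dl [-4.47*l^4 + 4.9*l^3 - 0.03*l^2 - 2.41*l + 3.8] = -17.88*l^3 + 14.7*l^2 - 0.06*l - 2.41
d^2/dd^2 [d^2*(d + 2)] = 6*d + 4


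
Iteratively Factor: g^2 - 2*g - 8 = (g + 2)*(g - 4)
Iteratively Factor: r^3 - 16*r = (r)*(r^2 - 16) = r*(r - 4)*(r + 4)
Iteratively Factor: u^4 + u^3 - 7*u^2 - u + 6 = (u + 3)*(u^3 - 2*u^2 - u + 2) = (u - 2)*(u + 3)*(u^2 - 1) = (u - 2)*(u + 1)*(u + 3)*(u - 1)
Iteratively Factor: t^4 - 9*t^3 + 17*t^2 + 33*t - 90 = (t - 3)*(t^3 - 6*t^2 - t + 30) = (t - 5)*(t - 3)*(t^2 - t - 6) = (t - 5)*(t - 3)*(t + 2)*(t - 3)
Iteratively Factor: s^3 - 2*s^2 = (s)*(s^2 - 2*s) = s^2*(s - 2)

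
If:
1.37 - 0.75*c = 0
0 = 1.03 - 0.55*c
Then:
No Solution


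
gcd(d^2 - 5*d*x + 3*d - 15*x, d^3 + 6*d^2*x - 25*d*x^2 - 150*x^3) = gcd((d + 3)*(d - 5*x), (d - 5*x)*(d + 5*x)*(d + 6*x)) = -d + 5*x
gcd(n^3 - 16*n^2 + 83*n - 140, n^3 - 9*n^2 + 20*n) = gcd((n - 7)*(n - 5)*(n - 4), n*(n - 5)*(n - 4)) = n^2 - 9*n + 20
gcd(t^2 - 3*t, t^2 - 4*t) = t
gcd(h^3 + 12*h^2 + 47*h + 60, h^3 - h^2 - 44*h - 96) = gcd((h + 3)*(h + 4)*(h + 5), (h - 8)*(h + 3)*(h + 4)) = h^2 + 7*h + 12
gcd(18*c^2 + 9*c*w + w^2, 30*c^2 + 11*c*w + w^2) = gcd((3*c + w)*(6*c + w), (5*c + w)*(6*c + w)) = 6*c + w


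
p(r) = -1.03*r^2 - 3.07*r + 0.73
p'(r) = -2.06*r - 3.07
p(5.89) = -53.09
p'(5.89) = -15.20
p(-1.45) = 3.02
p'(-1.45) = -0.08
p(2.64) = -14.55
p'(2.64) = -8.51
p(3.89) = -26.80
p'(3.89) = -11.08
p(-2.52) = 1.93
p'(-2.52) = 2.12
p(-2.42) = 2.13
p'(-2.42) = 1.92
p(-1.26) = 2.96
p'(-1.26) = -0.47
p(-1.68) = 2.98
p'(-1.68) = 0.39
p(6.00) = -54.77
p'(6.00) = -15.43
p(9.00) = -110.33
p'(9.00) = -21.61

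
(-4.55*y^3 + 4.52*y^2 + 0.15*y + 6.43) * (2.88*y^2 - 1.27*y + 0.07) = -13.104*y^5 + 18.7961*y^4 - 5.6269*y^3 + 18.6443*y^2 - 8.1556*y + 0.4501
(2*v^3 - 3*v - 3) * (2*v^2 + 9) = 4*v^5 + 12*v^3 - 6*v^2 - 27*v - 27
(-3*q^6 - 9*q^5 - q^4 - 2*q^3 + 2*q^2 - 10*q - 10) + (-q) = -3*q^6 - 9*q^5 - q^4 - 2*q^3 + 2*q^2 - 11*q - 10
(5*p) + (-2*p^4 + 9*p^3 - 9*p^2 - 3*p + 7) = -2*p^4 + 9*p^3 - 9*p^2 + 2*p + 7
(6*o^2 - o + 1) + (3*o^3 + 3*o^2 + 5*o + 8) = 3*o^3 + 9*o^2 + 4*o + 9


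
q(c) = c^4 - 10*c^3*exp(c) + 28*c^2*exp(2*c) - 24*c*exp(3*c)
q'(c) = -10*c^3*exp(c) + 4*c^3 + 56*c^2*exp(2*c) - 30*c^2*exp(c) - 72*c*exp(3*c) + 56*c*exp(2*c) - 24*exp(3*c)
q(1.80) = -6586.88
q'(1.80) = -24596.05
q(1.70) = -4527.98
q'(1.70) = -17034.71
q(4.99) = -365056144.52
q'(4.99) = -1180071725.96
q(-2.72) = 68.91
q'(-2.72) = -80.67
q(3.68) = -4927449.49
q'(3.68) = -16527010.04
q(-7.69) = 3499.16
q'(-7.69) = -1817.76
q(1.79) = -6345.37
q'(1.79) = -23711.79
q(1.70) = -4527.98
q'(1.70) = -17034.71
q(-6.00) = 1301.36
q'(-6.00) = -861.31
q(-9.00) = 6561.90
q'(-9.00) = -2915.40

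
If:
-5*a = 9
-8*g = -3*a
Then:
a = -9/5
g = -27/40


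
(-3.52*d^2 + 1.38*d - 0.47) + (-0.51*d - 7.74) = -3.52*d^2 + 0.87*d - 8.21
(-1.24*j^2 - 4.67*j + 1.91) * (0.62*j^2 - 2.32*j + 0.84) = -0.7688*j^4 - 0.0186000000000002*j^3 + 10.977*j^2 - 8.354*j + 1.6044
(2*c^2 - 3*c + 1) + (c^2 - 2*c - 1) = 3*c^2 - 5*c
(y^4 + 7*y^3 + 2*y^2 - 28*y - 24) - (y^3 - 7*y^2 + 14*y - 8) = y^4 + 6*y^3 + 9*y^2 - 42*y - 16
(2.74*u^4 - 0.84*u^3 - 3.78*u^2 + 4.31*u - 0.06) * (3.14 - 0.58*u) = -1.5892*u^5 + 9.0908*u^4 - 0.4452*u^3 - 14.369*u^2 + 13.5682*u - 0.1884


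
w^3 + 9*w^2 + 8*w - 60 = (w - 2)*(w + 5)*(w + 6)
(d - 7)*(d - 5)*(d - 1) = d^3 - 13*d^2 + 47*d - 35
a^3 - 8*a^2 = a^2*(a - 8)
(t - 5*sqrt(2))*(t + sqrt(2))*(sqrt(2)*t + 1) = sqrt(2)*t^3 - 7*t^2 - 14*sqrt(2)*t - 10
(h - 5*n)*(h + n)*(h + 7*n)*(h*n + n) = h^4*n + 3*h^3*n^2 + h^3*n - 33*h^2*n^3 + 3*h^2*n^2 - 35*h*n^4 - 33*h*n^3 - 35*n^4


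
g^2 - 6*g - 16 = (g - 8)*(g + 2)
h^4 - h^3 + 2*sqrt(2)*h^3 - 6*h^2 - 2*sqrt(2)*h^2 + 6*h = h*(h - 1)*(h - sqrt(2))*(h + 3*sqrt(2))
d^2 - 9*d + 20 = (d - 5)*(d - 4)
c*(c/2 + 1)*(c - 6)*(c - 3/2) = c^4/2 - 11*c^3/4 - 3*c^2 + 9*c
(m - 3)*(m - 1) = m^2 - 4*m + 3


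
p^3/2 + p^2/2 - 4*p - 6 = (p/2 + 1)*(p - 3)*(p + 2)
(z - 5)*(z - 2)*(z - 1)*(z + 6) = z^4 - 2*z^3 - 31*z^2 + 92*z - 60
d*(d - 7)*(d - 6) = d^3 - 13*d^2 + 42*d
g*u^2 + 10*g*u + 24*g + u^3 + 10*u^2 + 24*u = (g + u)*(u + 4)*(u + 6)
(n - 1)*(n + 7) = n^2 + 6*n - 7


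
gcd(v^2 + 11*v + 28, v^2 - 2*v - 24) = v + 4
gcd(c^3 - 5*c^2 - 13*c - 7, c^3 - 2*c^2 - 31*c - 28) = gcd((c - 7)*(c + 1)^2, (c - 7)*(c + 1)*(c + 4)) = c^2 - 6*c - 7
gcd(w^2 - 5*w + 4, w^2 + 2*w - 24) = w - 4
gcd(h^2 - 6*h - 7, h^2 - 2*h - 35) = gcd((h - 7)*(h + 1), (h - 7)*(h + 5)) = h - 7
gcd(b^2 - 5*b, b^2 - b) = b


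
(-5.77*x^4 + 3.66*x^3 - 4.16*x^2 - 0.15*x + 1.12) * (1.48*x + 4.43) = -8.5396*x^5 - 20.1443*x^4 + 10.057*x^3 - 18.6508*x^2 + 0.9931*x + 4.9616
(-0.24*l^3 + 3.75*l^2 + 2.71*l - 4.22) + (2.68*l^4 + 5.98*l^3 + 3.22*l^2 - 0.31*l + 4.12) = 2.68*l^4 + 5.74*l^3 + 6.97*l^2 + 2.4*l - 0.0999999999999996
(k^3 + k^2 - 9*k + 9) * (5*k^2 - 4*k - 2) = 5*k^5 + k^4 - 51*k^3 + 79*k^2 - 18*k - 18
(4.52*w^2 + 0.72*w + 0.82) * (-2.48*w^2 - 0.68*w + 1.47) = -11.2096*w^4 - 4.8592*w^3 + 4.1212*w^2 + 0.5008*w + 1.2054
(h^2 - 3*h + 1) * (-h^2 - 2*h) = -h^4 + h^3 + 5*h^2 - 2*h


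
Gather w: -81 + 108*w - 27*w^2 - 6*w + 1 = -27*w^2 + 102*w - 80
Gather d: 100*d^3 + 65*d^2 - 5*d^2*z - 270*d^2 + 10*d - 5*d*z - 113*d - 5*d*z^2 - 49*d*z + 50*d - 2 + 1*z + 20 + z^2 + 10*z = 100*d^3 + d^2*(-5*z - 205) + d*(-5*z^2 - 54*z - 53) + z^2 + 11*z + 18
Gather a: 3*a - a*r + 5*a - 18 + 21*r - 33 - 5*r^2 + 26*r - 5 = a*(8 - r) - 5*r^2 + 47*r - 56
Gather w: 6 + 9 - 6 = 9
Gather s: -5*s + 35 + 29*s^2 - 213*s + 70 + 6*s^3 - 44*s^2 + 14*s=6*s^3 - 15*s^2 - 204*s + 105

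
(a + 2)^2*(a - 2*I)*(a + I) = a^4 + 4*a^3 - I*a^3 + 6*a^2 - 4*I*a^2 + 8*a - 4*I*a + 8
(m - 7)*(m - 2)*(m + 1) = m^3 - 8*m^2 + 5*m + 14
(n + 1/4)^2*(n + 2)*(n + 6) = n^4 + 17*n^3/2 + 257*n^2/16 + 13*n/2 + 3/4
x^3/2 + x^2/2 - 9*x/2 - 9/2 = (x/2 + 1/2)*(x - 3)*(x + 3)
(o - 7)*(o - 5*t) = o^2 - 5*o*t - 7*o + 35*t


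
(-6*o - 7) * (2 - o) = 6*o^2 - 5*o - 14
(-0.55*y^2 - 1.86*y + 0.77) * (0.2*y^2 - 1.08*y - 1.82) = -0.11*y^4 + 0.222*y^3 + 3.1638*y^2 + 2.5536*y - 1.4014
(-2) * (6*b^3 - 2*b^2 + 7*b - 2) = -12*b^3 + 4*b^2 - 14*b + 4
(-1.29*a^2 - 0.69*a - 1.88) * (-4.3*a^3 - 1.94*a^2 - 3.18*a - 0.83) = 5.547*a^5 + 5.4696*a^4 + 13.5248*a^3 + 6.9121*a^2 + 6.5511*a + 1.5604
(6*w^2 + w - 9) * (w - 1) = 6*w^3 - 5*w^2 - 10*w + 9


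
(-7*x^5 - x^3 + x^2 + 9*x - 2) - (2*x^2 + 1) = -7*x^5 - x^3 - x^2 + 9*x - 3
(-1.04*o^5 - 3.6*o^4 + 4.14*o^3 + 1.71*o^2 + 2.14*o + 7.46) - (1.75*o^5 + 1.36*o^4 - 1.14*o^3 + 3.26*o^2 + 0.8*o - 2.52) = -2.79*o^5 - 4.96*o^4 + 5.28*o^3 - 1.55*o^2 + 1.34*o + 9.98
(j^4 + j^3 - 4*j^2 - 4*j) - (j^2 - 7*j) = j^4 + j^3 - 5*j^2 + 3*j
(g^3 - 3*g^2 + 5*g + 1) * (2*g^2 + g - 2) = 2*g^5 - 5*g^4 + 5*g^3 + 13*g^2 - 9*g - 2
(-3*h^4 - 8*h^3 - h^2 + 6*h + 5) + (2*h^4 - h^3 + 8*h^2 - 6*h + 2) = -h^4 - 9*h^3 + 7*h^2 + 7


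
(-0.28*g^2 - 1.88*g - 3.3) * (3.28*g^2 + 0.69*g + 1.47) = -0.9184*g^4 - 6.3596*g^3 - 12.5328*g^2 - 5.0406*g - 4.851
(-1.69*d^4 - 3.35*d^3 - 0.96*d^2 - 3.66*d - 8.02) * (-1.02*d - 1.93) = 1.7238*d^5 + 6.6787*d^4 + 7.4447*d^3 + 5.586*d^2 + 15.2442*d + 15.4786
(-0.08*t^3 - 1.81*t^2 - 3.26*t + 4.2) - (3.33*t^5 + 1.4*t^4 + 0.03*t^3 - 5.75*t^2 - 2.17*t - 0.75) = -3.33*t^5 - 1.4*t^4 - 0.11*t^3 + 3.94*t^2 - 1.09*t + 4.95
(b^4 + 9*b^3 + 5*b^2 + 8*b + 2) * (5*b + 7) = 5*b^5 + 52*b^4 + 88*b^3 + 75*b^2 + 66*b + 14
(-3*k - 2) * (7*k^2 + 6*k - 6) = -21*k^3 - 32*k^2 + 6*k + 12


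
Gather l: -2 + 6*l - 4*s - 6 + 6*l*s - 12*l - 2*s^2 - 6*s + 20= l*(6*s - 6) - 2*s^2 - 10*s + 12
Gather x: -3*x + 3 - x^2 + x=-x^2 - 2*x + 3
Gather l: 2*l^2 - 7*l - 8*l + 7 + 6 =2*l^2 - 15*l + 13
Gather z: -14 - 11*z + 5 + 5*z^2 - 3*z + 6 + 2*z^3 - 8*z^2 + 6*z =2*z^3 - 3*z^2 - 8*z - 3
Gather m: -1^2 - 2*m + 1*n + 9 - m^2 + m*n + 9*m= -m^2 + m*(n + 7) + n + 8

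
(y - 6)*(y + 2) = y^2 - 4*y - 12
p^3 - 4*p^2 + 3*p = p*(p - 3)*(p - 1)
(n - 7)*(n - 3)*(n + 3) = n^3 - 7*n^2 - 9*n + 63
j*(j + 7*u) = j^2 + 7*j*u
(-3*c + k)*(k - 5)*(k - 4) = -3*c*k^2 + 27*c*k - 60*c + k^3 - 9*k^2 + 20*k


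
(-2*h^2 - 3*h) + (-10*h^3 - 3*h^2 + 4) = -10*h^3 - 5*h^2 - 3*h + 4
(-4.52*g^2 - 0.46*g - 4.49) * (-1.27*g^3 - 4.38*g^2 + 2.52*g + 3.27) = 5.7404*g^5 + 20.3818*g^4 - 3.6733*g^3 + 3.7266*g^2 - 12.819*g - 14.6823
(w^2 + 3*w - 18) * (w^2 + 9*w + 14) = w^4 + 12*w^3 + 23*w^2 - 120*w - 252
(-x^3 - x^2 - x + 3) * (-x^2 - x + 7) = x^5 + 2*x^4 - 5*x^3 - 9*x^2 - 10*x + 21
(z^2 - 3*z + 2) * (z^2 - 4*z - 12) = z^4 - 7*z^3 + 2*z^2 + 28*z - 24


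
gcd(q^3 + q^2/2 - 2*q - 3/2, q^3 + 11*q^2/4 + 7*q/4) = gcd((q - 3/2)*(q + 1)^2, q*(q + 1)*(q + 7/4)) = q + 1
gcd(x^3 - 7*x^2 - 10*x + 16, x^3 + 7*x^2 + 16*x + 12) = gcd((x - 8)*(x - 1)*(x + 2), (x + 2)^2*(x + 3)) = x + 2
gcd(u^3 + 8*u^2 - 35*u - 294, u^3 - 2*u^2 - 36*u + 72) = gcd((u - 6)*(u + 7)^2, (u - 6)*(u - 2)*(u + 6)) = u - 6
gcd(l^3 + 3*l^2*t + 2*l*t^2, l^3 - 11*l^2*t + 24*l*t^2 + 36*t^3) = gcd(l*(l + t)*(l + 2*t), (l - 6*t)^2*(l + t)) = l + t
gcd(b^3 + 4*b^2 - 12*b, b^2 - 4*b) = b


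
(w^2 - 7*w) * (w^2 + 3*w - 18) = w^4 - 4*w^3 - 39*w^2 + 126*w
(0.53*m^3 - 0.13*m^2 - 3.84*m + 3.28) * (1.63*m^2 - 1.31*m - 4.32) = 0.8639*m^5 - 0.9062*m^4 - 8.3785*m^3 + 10.9384*m^2 + 12.292*m - 14.1696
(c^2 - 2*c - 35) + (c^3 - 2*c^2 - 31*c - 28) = c^3 - c^2 - 33*c - 63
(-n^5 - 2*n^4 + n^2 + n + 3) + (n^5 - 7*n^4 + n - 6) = -9*n^4 + n^2 + 2*n - 3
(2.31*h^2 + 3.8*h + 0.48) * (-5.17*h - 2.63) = -11.9427*h^3 - 25.7213*h^2 - 12.4756*h - 1.2624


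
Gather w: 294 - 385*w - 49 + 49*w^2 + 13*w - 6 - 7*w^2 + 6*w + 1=42*w^2 - 366*w + 240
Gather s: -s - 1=-s - 1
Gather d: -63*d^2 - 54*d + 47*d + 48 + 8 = -63*d^2 - 7*d + 56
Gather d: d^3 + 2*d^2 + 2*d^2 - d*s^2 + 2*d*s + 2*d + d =d^3 + 4*d^2 + d*(-s^2 + 2*s + 3)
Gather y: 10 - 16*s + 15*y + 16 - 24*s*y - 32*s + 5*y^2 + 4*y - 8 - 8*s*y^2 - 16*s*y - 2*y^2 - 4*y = -48*s + y^2*(3 - 8*s) + y*(15 - 40*s) + 18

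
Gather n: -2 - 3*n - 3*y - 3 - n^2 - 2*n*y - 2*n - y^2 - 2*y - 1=-n^2 + n*(-2*y - 5) - y^2 - 5*y - 6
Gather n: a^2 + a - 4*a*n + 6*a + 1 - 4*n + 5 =a^2 + 7*a + n*(-4*a - 4) + 6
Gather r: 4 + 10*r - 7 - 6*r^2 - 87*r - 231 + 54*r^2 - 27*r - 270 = 48*r^2 - 104*r - 504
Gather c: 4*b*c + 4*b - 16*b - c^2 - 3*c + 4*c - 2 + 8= -12*b - c^2 + c*(4*b + 1) + 6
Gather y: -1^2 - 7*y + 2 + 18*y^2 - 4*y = 18*y^2 - 11*y + 1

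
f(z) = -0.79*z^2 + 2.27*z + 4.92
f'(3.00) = -2.47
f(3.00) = 4.62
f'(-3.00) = 7.01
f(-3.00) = -9.00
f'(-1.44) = 4.55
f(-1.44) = 0.01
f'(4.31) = -4.54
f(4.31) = 0.03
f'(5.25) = -6.02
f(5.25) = -4.94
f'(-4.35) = 9.14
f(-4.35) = -19.90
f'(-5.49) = 10.94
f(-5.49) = -31.35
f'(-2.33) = 5.95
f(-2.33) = -4.66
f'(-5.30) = 10.64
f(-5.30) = -29.30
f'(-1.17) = 4.12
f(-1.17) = 1.18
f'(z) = 2.27 - 1.58*z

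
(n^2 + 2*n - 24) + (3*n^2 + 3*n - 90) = 4*n^2 + 5*n - 114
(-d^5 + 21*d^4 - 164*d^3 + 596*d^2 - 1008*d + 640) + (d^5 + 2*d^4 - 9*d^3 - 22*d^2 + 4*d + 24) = 23*d^4 - 173*d^3 + 574*d^2 - 1004*d + 664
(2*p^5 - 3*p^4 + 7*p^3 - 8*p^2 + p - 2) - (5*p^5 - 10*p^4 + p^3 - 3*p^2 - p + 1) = -3*p^5 + 7*p^4 + 6*p^3 - 5*p^2 + 2*p - 3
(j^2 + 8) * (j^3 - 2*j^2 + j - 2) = j^5 - 2*j^4 + 9*j^3 - 18*j^2 + 8*j - 16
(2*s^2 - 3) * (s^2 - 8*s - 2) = 2*s^4 - 16*s^3 - 7*s^2 + 24*s + 6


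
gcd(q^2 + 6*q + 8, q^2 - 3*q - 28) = q + 4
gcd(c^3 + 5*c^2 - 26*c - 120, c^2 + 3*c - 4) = c + 4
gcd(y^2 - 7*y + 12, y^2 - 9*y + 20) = y - 4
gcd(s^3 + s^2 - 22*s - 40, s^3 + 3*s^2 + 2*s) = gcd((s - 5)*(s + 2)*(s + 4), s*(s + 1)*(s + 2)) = s + 2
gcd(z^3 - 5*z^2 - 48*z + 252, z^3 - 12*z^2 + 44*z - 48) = z - 6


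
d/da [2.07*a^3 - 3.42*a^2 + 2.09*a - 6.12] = 6.21*a^2 - 6.84*a + 2.09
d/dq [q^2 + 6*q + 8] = 2*q + 6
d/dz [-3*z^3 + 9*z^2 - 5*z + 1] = -9*z^2 + 18*z - 5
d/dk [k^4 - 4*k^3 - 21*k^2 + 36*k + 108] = 4*k^3 - 12*k^2 - 42*k + 36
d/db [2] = 0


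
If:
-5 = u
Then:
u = -5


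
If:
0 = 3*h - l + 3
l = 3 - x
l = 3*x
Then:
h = -1/4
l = 9/4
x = 3/4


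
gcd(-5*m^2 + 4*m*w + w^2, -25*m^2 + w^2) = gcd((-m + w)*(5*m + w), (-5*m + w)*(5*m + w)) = 5*m + w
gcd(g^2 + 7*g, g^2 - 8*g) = g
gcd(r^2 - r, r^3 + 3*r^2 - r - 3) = r - 1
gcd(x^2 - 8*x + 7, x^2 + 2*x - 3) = x - 1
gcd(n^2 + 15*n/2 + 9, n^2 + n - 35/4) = 1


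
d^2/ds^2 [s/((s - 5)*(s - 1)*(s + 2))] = 2*(3*s^5 - 12*s^4 + 23*s^3 - 60*s^2 + 120*s + 70)/(s^9 - 12*s^8 + 27*s^7 + 134*s^6 - 429*s^5 - 528*s^4 + 1637*s^3 + 270*s^2 - 2100*s + 1000)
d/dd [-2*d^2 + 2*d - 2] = 2 - 4*d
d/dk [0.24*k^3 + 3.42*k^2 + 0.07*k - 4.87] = 0.72*k^2 + 6.84*k + 0.07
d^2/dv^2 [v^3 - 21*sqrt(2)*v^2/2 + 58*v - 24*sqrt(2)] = 6*v - 21*sqrt(2)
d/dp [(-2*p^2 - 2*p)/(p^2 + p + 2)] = 4*(-2*p - 1)/(p^4 + 2*p^3 + 5*p^2 + 4*p + 4)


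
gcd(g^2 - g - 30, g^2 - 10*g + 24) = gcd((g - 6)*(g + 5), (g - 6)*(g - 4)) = g - 6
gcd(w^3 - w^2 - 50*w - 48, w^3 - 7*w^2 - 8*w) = w^2 - 7*w - 8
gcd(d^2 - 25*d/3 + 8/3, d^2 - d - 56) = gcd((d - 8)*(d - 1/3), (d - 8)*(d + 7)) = d - 8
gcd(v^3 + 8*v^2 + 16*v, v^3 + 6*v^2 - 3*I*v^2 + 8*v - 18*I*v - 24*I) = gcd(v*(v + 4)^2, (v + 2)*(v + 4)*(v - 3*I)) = v + 4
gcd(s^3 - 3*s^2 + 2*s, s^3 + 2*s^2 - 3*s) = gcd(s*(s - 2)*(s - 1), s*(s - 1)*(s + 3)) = s^2 - s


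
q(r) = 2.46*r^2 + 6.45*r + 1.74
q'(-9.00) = -37.83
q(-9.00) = 142.95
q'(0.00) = 6.45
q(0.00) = 1.74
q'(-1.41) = -0.49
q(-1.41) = -2.46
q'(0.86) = 10.68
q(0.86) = 9.11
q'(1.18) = 12.26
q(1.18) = 12.78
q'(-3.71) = -11.80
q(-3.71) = 11.67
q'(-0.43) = 4.33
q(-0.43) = -0.58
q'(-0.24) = 5.27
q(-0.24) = 0.33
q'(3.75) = 24.90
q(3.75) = 60.52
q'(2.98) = 21.11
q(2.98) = 42.81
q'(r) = 4.92*r + 6.45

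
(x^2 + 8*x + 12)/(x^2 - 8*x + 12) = (x^2 + 8*x + 12)/(x^2 - 8*x + 12)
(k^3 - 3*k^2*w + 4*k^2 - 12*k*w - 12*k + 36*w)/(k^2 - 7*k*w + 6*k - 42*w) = (-k^2 + 3*k*w + 2*k - 6*w)/(-k + 7*w)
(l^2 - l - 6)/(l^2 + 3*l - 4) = (l^2 - l - 6)/(l^2 + 3*l - 4)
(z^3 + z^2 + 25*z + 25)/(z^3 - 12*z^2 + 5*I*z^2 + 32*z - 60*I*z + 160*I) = (z^2 + z*(1 - 5*I) - 5*I)/(z^2 - 12*z + 32)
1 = 1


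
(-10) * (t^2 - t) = -10*t^2 + 10*t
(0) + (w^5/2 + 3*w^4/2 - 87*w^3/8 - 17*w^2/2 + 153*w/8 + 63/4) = w^5/2 + 3*w^4/2 - 87*w^3/8 - 17*w^2/2 + 153*w/8 + 63/4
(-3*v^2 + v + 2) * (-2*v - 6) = 6*v^3 + 16*v^2 - 10*v - 12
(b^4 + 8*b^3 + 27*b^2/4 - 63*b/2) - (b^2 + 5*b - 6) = b^4 + 8*b^3 + 23*b^2/4 - 73*b/2 + 6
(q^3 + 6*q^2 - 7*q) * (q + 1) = q^4 + 7*q^3 - q^2 - 7*q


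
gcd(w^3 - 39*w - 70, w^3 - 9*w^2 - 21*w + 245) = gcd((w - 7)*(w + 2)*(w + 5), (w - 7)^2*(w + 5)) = w^2 - 2*w - 35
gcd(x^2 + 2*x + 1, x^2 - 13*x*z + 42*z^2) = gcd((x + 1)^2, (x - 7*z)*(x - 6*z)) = 1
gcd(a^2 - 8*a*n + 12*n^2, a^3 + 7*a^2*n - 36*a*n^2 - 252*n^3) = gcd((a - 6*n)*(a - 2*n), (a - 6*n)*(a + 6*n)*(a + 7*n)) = a - 6*n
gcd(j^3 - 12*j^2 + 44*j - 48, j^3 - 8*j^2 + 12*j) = j^2 - 8*j + 12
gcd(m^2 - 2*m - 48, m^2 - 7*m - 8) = m - 8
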